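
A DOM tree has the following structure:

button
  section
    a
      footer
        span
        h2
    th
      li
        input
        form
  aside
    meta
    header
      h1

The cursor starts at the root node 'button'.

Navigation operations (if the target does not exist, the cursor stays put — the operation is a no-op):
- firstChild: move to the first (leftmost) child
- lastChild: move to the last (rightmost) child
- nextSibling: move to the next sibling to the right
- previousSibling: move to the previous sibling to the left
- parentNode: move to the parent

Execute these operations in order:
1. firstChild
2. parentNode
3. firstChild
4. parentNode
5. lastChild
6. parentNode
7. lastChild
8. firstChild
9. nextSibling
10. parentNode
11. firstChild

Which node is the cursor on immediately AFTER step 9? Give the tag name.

Answer: header

Derivation:
After 1 (firstChild): section
After 2 (parentNode): button
After 3 (firstChild): section
After 4 (parentNode): button
After 5 (lastChild): aside
After 6 (parentNode): button
After 7 (lastChild): aside
After 8 (firstChild): meta
After 9 (nextSibling): header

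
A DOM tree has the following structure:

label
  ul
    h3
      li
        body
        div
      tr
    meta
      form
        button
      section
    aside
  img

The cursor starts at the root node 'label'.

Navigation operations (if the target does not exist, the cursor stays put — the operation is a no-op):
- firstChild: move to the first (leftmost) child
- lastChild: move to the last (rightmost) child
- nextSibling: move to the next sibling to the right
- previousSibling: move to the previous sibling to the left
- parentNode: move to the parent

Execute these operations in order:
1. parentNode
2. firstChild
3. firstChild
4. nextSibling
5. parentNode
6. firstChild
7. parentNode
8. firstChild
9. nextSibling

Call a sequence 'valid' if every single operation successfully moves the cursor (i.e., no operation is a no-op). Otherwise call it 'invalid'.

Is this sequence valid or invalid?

Answer: invalid

Derivation:
After 1 (parentNode): label (no-op, stayed)
After 2 (firstChild): ul
After 3 (firstChild): h3
After 4 (nextSibling): meta
After 5 (parentNode): ul
After 6 (firstChild): h3
After 7 (parentNode): ul
After 8 (firstChild): h3
After 9 (nextSibling): meta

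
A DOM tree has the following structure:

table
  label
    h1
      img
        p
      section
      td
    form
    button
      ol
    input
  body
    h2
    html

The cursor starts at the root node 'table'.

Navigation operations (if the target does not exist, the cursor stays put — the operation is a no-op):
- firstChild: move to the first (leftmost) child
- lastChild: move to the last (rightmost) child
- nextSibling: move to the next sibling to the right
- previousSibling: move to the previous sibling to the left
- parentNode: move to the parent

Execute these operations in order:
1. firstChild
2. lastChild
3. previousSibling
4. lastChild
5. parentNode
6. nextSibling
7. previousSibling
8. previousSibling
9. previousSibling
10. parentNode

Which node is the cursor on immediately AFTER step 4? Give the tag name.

After 1 (firstChild): label
After 2 (lastChild): input
After 3 (previousSibling): button
After 4 (lastChild): ol

Answer: ol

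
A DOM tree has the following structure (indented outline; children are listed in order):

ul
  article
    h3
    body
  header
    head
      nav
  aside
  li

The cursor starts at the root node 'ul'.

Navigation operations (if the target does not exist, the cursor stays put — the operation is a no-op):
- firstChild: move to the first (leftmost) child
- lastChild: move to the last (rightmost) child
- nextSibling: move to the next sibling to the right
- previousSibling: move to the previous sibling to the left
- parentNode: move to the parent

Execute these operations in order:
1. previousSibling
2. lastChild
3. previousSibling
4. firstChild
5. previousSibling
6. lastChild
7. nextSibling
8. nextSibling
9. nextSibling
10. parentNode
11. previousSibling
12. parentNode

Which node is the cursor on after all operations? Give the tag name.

After 1 (previousSibling): ul (no-op, stayed)
After 2 (lastChild): li
After 3 (previousSibling): aside
After 4 (firstChild): aside (no-op, stayed)
After 5 (previousSibling): header
After 6 (lastChild): head
After 7 (nextSibling): head (no-op, stayed)
After 8 (nextSibling): head (no-op, stayed)
After 9 (nextSibling): head (no-op, stayed)
After 10 (parentNode): header
After 11 (previousSibling): article
After 12 (parentNode): ul

Answer: ul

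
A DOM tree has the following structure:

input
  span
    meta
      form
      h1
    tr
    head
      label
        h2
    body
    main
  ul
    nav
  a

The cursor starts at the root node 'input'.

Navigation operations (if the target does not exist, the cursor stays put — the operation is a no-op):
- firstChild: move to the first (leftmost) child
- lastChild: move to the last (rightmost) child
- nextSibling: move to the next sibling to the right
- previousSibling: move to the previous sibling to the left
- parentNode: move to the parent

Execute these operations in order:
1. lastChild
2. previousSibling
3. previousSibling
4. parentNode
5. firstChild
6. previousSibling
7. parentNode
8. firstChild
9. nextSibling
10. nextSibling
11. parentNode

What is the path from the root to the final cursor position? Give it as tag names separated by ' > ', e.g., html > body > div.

Answer: input

Derivation:
After 1 (lastChild): a
After 2 (previousSibling): ul
After 3 (previousSibling): span
After 4 (parentNode): input
After 5 (firstChild): span
After 6 (previousSibling): span (no-op, stayed)
After 7 (parentNode): input
After 8 (firstChild): span
After 9 (nextSibling): ul
After 10 (nextSibling): a
After 11 (parentNode): input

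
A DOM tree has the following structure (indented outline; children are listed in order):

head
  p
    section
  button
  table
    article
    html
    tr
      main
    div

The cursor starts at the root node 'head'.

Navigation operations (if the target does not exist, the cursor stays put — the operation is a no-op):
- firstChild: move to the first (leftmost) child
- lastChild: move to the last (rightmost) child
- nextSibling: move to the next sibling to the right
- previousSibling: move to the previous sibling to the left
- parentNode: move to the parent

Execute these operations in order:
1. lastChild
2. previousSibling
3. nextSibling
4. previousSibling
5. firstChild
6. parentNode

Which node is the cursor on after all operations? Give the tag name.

After 1 (lastChild): table
After 2 (previousSibling): button
After 3 (nextSibling): table
After 4 (previousSibling): button
After 5 (firstChild): button (no-op, stayed)
After 6 (parentNode): head

Answer: head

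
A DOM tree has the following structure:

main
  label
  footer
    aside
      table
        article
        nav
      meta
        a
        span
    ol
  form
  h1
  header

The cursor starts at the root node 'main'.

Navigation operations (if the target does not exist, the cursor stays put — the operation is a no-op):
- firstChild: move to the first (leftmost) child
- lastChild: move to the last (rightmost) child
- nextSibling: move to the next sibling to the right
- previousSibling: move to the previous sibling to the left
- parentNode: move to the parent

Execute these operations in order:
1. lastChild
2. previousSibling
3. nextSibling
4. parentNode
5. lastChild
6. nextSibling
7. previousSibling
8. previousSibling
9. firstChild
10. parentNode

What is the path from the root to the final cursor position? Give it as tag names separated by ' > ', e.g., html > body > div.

After 1 (lastChild): header
After 2 (previousSibling): h1
After 3 (nextSibling): header
After 4 (parentNode): main
After 5 (lastChild): header
After 6 (nextSibling): header (no-op, stayed)
After 7 (previousSibling): h1
After 8 (previousSibling): form
After 9 (firstChild): form (no-op, stayed)
After 10 (parentNode): main

Answer: main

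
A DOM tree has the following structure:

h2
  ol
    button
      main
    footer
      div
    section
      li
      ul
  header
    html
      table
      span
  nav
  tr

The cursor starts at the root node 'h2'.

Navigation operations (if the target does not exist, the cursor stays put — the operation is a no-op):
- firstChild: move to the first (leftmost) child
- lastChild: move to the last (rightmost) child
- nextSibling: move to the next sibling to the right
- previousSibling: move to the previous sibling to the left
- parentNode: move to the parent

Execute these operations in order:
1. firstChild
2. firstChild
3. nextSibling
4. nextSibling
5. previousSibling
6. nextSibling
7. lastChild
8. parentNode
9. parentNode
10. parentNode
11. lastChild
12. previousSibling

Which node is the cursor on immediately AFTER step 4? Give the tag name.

After 1 (firstChild): ol
After 2 (firstChild): button
After 3 (nextSibling): footer
After 4 (nextSibling): section

Answer: section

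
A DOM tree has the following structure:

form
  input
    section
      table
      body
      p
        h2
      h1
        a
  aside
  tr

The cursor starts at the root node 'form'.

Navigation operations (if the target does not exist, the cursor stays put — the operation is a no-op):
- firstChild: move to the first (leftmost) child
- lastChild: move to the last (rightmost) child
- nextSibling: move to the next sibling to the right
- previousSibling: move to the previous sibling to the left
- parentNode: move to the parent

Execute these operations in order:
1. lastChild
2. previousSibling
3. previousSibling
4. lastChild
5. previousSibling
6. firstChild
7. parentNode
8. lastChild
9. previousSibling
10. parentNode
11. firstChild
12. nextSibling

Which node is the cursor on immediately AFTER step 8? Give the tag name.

After 1 (lastChild): tr
After 2 (previousSibling): aside
After 3 (previousSibling): input
After 4 (lastChild): section
After 5 (previousSibling): section (no-op, stayed)
After 6 (firstChild): table
After 7 (parentNode): section
After 8 (lastChild): h1

Answer: h1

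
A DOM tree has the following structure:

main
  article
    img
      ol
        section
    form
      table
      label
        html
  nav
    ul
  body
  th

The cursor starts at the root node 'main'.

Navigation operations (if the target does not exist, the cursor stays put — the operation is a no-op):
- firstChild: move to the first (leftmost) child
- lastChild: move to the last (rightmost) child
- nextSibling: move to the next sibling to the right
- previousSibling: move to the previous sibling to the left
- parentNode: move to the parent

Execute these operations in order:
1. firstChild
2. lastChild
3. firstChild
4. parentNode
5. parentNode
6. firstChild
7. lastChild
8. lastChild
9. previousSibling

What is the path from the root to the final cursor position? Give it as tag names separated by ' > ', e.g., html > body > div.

Answer: main > article > img > ol > section

Derivation:
After 1 (firstChild): article
After 2 (lastChild): form
After 3 (firstChild): table
After 4 (parentNode): form
After 5 (parentNode): article
After 6 (firstChild): img
After 7 (lastChild): ol
After 8 (lastChild): section
After 9 (previousSibling): section (no-op, stayed)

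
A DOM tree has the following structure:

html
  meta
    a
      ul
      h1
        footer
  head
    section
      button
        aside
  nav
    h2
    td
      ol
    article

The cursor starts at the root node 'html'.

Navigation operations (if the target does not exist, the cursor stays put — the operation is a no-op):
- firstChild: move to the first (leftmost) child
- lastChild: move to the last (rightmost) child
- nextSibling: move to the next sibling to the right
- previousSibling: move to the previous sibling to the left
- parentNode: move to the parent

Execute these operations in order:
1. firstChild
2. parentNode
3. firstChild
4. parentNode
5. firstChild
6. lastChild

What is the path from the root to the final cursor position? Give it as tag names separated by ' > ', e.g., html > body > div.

After 1 (firstChild): meta
After 2 (parentNode): html
After 3 (firstChild): meta
After 4 (parentNode): html
After 5 (firstChild): meta
After 6 (lastChild): a

Answer: html > meta > a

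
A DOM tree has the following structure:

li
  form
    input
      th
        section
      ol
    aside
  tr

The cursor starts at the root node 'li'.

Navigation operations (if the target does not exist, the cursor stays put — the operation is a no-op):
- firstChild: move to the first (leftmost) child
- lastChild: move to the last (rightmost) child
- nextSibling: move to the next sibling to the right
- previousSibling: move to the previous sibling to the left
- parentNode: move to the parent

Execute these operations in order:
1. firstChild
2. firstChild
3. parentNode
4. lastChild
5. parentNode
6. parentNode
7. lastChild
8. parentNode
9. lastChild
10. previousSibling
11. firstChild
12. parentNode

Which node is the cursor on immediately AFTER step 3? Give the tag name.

Answer: form

Derivation:
After 1 (firstChild): form
After 2 (firstChild): input
After 3 (parentNode): form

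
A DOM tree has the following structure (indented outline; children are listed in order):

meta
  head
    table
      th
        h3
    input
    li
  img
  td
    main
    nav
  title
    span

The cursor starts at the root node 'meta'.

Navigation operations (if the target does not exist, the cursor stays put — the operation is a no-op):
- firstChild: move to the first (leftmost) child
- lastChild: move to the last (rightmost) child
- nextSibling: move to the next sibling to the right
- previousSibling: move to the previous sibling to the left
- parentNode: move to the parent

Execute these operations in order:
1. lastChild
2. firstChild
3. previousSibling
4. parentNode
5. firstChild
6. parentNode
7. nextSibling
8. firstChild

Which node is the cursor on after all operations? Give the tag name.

After 1 (lastChild): title
After 2 (firstChild): span
After 3 (previousSibling): span (no-op, stayed)
After 4 (parentNode): title
After 5 (firstChild): span
After 6 (parentNode): title
After 7 (nextSibling): title (no-op, stayed)
After 8 (firstChild): span

Answer: span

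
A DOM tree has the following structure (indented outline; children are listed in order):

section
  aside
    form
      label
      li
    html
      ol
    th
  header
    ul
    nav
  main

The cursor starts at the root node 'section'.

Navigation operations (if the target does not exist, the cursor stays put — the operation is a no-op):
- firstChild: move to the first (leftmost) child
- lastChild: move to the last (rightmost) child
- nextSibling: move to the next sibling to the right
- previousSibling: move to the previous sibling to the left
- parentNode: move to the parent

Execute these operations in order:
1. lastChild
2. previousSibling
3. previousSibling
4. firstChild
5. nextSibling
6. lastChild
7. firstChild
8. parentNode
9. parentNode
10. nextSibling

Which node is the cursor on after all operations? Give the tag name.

After 1 (lastChild): main
After 2 (previousSibling): header
After 3 (previousSibling): aside
After 4 (firstChild): form
After 5 (nextSibling): html
After 6 (lastChild): ol
After 7 (firstChild): ol (no-op, stayed)
After 8 (parentNode): html
After 9 (parentNode): aside
After 10 (nextSibling): header

Answer: header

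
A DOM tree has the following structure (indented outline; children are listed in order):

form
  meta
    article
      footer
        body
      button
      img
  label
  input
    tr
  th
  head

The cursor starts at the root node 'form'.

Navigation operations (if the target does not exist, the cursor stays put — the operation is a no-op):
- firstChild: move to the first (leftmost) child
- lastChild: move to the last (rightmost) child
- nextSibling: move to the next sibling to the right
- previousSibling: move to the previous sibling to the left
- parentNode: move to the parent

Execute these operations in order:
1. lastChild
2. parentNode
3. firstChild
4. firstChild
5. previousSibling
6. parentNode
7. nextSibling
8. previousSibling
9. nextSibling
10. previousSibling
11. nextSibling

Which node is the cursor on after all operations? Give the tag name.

Answer: label

Derivation:
After 1 (lastChild): head
After 2 (parentNode): form
After 3 (firstChild): meta
After 4 (firstChild): article
After 5 (previousSibling): article (no-op, stayed)
After 6 (parentNode): meta
After 7 (nextSibling): label
After 8 (previousSibling): meta
After 9 (nextSibling): label
After 10 (previousSibling): meta
After 11 (nextSibling): label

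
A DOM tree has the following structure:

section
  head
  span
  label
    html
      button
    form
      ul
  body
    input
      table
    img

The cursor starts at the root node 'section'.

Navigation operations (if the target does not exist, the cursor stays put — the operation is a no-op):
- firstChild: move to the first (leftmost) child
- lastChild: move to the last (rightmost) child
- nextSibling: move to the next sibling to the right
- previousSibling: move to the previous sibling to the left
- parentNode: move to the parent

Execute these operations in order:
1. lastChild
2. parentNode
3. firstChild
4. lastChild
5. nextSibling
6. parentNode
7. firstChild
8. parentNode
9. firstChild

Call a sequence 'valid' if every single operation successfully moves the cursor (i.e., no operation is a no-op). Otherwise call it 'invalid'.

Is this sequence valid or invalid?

Answer: invalid

Derivation:
After 1 (lastChild): body
After 2 (parentNode): section
After 3 (firstChild): head
After 4 (lastChild): head (no-op, stayed)
After 5 (nextSibling): span
After 6 (parentNode): section
After 7 (firstChild): head
After 8 (parentNode): section
After 9 (firstChild): head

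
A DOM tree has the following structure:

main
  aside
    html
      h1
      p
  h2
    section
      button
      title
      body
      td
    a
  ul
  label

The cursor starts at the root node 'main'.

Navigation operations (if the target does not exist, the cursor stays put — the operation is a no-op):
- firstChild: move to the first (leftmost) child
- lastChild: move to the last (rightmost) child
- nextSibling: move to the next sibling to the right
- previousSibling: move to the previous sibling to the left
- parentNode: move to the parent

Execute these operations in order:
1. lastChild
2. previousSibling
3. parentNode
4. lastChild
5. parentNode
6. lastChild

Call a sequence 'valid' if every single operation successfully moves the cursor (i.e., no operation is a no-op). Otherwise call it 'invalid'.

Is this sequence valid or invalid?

Answer: valid

Derivation:
After 1 (lastChild): label
After 2 (previousSibling): ul
After 3 (parentNode): main
After 4 (lastChild): label
After 5 (parentNode): main
After 6 (lastChild): label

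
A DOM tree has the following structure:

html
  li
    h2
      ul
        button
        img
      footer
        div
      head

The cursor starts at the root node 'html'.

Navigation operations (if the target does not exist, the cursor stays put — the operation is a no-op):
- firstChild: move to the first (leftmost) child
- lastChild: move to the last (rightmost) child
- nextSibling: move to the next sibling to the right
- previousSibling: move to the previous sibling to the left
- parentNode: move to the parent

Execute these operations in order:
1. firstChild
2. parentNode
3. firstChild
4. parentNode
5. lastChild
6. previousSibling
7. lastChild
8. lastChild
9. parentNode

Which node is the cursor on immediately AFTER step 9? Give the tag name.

After 1 (firstChild): li
After 2 (parentNode): html
After 3 (firstChild): li
After 4 (parentNode): html
After 5 (lastChild): li
After 6 (previousSibling): li (no-op, stayed)
After 7 (lastChild): h2
After 8 (lastChild): head
After 9 (parentNode): h2

Answer: h2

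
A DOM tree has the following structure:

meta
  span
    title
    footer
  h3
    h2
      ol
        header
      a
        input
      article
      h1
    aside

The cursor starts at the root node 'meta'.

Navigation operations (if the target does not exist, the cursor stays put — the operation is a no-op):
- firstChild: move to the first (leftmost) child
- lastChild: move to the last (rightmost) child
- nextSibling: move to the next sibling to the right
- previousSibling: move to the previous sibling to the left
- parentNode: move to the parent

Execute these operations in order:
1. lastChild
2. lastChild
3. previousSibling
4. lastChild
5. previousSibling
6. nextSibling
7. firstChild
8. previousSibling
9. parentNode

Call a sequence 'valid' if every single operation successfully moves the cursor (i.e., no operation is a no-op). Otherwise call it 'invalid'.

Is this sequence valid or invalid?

Answer: invalid

Derivation:
After 1 (lastChild): h3
After 2 (lastChild): aside
After 3 (previousSibling): h2
After 4 (lastChild): h1
After 5 (previousSibling): article
After 6 (nextSibling): h1
After 7 (firstChild): h1 (no-op, stayed)
After 8 (previousSibling): article
After 9 (parentNode): h2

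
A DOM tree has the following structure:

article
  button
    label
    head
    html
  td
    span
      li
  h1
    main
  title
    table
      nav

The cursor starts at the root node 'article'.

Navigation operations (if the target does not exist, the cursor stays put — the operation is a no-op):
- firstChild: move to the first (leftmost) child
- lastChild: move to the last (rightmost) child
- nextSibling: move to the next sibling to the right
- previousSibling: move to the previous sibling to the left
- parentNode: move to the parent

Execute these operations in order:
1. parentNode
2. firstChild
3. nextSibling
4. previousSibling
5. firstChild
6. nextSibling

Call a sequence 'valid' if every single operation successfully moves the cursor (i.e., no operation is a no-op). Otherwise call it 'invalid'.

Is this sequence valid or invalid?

Answer: invalid

Derivation:
After 1 (parentNode): article (no-op, stayed)
After 2 (firstChild): button
After 3 (nextSibling): td
After 4 (previousSibling): button
After 5 (firstChild): label
After 6 (nextSibling): head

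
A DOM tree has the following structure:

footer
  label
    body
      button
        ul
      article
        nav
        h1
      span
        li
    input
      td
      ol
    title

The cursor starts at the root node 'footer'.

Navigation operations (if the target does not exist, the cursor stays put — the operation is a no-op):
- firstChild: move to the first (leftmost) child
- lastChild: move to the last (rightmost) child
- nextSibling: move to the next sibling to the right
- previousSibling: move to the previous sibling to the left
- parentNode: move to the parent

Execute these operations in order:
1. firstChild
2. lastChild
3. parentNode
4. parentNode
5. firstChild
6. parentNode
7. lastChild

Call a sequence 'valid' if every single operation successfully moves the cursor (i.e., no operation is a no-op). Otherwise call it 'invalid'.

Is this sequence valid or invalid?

Answer: valid

Derivation:
After 1 (firstChild): label
After 2 (lastChild): title
After 3 (parentNode): label
After 4 (parentNode): footer
After 5 (firstChild): label
After 6 (parentNode): footer
After 7 (lastChild): label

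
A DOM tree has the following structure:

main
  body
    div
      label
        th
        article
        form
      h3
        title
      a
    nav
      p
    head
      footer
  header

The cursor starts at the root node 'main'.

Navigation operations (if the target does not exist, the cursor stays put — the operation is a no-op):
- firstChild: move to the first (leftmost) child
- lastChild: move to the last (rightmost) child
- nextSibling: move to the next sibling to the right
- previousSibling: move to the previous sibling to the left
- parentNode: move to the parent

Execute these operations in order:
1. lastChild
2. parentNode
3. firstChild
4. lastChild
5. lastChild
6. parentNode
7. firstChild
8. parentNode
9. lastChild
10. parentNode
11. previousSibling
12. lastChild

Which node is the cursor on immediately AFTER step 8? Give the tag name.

After 1 (lastChild): header
After 2 (parentNode): main
After 3 (firstChild): body
After 4 (lastChild): head
After 5 (lastChild): footer
After 6 (parentNode): head
After 7 (firstChild): footer
After 8 (parentNode): head

Answer: head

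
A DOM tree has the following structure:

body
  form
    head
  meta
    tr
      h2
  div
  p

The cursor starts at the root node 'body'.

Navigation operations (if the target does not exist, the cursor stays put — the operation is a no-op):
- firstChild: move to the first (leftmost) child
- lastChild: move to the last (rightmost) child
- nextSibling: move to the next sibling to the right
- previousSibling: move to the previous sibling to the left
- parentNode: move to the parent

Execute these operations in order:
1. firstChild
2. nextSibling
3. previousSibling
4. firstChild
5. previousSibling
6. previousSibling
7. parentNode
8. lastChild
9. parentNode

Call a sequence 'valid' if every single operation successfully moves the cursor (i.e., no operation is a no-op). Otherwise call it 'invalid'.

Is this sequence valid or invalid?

Answer: invalid

Derivation:
After 1 (firstChild): form
After 2 (nextSibling): meta
After 3 (previousSibling): form
After 4 (firstChild): head
After 5 (previousSibling): head (no-op, stayed)
After 6 (previousSibling): head (no-op, stayed)
After 7 (parentNode): form
After 8 (lastChild): head
After 9 (parentNode): form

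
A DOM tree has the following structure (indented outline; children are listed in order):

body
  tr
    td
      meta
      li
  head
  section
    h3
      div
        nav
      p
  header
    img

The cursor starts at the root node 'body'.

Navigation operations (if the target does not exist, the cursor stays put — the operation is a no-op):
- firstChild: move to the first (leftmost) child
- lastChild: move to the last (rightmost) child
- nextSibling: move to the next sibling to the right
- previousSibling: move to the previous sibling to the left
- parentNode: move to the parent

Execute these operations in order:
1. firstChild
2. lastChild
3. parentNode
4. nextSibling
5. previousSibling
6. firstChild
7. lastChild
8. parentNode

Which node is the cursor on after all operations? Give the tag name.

Answer: td

Derivation:
After 1 (firstChild): tr
After 2 (lastChild): td
After 3 (parentNode): tr
After 4 (nextSibling): head
After 5 (previousSibling): tr
After 6 (firstChild): td
After 7 (lastChild): li
After 8 (parentNode): td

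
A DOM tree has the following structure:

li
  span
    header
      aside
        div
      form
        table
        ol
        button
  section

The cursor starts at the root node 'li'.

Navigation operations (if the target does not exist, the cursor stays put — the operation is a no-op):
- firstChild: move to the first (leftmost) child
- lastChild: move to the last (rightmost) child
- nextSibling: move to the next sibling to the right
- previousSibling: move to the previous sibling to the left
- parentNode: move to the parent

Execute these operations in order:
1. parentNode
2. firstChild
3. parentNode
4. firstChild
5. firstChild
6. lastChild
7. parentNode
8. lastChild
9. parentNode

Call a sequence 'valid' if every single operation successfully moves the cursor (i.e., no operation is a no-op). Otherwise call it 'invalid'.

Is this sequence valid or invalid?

Answer: invalid

Derivation:
After 1 (parentNode): li (no-op, stayed)
After 2 (firstChild): span
After 3 (parentNode): li
After 4 (firstChild): span
After 5 (firstChild): header
After 6 (lastChild): form
After 7 (parentNode): header
After 8 (lastChild): form
After 9 (parentNode): header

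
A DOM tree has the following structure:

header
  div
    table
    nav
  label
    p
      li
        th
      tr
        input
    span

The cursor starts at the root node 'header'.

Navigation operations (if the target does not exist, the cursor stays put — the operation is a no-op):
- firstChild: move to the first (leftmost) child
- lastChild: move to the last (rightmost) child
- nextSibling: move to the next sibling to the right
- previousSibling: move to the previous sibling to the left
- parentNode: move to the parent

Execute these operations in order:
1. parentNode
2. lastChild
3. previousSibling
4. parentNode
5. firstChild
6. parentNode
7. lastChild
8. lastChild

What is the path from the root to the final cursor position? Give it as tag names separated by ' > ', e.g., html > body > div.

After 1 (parentNode): header (no-op, stayed)
After 2 (lastChild): label
After 3 (previousSibling): div
After 4 (parentNode): header
After 5 (firstChild): div
After 6 (parentNode): header
After 7 (lastChild): label
After 8 (lastChild): span

Answer: header > label > span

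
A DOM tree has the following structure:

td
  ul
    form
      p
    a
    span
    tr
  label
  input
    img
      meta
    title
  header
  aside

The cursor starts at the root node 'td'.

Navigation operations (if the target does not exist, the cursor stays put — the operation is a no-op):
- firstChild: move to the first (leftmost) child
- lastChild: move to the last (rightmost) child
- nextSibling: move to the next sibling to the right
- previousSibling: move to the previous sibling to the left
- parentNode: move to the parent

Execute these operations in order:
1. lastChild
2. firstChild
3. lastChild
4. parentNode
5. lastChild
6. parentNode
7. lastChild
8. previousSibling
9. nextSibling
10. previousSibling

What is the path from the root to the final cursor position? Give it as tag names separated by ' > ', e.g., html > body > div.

Answer: td > header

Derivation:
After 1 (lastChild): aside
After 2 (firstChild): aside (no-op, stayed)
After 3 (lastChild): aside (no-op, stayed)
After 4 (parentNode): td
After 5 (lastChild): aside
After 6 (parentNode): td
After 7 (lastChild): aside
After 8 (previousSibling): header
After 9 (nextSibling): aside
After 10 (previousSibling): header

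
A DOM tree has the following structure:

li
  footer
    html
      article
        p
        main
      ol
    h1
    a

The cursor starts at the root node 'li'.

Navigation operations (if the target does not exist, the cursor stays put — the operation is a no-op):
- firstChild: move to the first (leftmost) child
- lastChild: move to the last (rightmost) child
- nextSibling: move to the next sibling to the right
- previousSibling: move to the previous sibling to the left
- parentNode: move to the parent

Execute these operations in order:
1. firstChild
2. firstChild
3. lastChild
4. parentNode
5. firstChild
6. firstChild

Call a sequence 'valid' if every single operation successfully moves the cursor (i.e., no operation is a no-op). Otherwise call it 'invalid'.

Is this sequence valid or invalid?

After 1 (firstChild): footer
After 2 (firstChild): html
After 3 (lastChild): ol
After 4 (parentNode): html
After 5 (firstChild): article
After 6 (firstChild): p

Answer: valid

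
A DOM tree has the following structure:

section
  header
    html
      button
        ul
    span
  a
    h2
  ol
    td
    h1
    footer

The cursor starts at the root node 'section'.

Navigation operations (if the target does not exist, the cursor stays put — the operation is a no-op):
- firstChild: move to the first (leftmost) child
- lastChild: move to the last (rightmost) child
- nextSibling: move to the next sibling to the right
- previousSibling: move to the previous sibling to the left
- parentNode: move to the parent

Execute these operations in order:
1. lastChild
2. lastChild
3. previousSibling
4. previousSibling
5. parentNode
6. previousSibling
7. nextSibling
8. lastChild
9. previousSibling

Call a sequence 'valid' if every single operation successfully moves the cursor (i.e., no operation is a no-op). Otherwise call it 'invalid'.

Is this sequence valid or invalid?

Answer: valid

Derivation:
After 1 (lastChild): ol
After 2 (lastChild): footer
After 3 (previousSibling): h1
After 4 (previousSibling): td
After 5 (parentNode): ol
After 6 (previousSibling): a
After 7 (nextSibling): ol
After 8 (lastChild): footer
After 9 (previousSibling): h1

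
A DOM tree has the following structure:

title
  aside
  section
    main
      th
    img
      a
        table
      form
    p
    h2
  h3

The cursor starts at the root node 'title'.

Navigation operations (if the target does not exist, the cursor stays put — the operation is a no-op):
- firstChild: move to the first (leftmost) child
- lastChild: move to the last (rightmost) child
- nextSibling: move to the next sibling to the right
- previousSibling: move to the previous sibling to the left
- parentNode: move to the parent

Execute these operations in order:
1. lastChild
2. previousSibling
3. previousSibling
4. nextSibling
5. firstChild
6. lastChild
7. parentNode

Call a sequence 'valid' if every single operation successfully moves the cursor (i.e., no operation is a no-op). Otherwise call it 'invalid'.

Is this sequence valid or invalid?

Answer: valid

Derivation:
After 1 (lastChild): h3
After 2 (previousSibling): section
After 3 (previousSibling): aside
After 4 (nextSibling): section
After 5 (firstChild): main
After 6 (lastChild): th
After 7 (parentNode): main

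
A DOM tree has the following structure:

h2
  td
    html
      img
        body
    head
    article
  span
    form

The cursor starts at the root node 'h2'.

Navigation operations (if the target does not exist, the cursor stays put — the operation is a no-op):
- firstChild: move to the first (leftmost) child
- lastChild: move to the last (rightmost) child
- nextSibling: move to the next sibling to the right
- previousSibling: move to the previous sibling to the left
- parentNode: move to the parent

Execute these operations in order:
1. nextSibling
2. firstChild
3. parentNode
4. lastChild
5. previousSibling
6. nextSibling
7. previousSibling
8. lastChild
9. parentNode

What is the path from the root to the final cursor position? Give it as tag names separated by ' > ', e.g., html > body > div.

Answer: h2 > td

Derivation:
After 1 (nextSibling): h2 (no-op, stayed)
After 2 (firstChild): td
After 3 (parentNode): h2
After 4 (lastChild): span
After 5 (previousSibling): td
After 6 (nextSibling): span
After 7 (previousSibling): td
After 8 (lastChild): article
After 9 (parentNode): td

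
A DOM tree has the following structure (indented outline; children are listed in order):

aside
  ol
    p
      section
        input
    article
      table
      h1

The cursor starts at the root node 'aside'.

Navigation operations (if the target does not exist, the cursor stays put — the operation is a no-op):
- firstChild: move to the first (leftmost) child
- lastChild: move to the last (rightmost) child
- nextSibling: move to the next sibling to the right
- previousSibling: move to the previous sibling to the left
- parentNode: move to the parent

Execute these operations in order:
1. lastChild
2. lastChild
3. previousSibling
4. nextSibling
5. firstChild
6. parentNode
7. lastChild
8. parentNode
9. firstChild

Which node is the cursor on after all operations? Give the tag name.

Answer: table

Derivation:
After 1 (lastChild): ol
After 2 (lastChild): article
After 3 (previousSibling): p
After 4 (nextSibling): article
After 5 (firstChild): table
After 6 (parentNode): article
After 7 (lastChild): h1
After 8 (parentNode): article
After 9 (firstChild): table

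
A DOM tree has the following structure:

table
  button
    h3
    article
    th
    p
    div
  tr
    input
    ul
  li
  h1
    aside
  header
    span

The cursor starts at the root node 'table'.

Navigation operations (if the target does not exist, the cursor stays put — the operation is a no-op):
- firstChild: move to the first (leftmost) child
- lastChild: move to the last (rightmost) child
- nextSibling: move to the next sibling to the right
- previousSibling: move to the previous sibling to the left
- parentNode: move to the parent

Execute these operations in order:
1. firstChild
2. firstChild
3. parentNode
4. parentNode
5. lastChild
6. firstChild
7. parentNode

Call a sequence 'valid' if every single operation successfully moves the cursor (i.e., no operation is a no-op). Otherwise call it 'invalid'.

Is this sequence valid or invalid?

After 1 (firstChild): button
After 2 (firstChild): h3
After 3 (parentNode): button
After 4 (parentNode): table
After 5 (lastChild): header
After 6 (firstChild): span
After 7 (parentNode): header

Answer: valid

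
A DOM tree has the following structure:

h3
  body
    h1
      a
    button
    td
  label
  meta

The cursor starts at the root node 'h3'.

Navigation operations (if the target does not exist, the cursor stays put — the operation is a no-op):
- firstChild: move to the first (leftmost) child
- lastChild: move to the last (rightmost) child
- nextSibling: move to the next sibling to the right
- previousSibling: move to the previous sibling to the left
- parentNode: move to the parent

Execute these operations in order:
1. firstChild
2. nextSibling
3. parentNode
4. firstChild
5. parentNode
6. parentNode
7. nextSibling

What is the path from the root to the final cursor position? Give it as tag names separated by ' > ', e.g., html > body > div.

After 1 (firstChild): body
After 2 (nextSibling): label
After 3 (parentNode): h3
After 4 (firstChild): body
After 5 (parentNode): h3
After 6 (parentNode): h3 (no-op, stayed)
After 7 (nextSibling): h3 (no-op, stayed)

Answer: h3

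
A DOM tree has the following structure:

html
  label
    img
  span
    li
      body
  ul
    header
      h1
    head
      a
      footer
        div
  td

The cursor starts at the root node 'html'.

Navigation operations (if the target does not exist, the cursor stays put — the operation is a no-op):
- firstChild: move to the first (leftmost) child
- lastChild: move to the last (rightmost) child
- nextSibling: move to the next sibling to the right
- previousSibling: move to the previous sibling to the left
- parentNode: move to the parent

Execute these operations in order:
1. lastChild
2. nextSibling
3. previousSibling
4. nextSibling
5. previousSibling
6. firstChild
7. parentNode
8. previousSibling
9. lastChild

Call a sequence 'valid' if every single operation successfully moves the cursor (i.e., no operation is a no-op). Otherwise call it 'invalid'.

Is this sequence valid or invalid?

After 1 (lastChild): td
After 2 (nextSibling): td (no-op, stayed)
After 3 (previousSibling): ul
After 4 (nextSibling): td
After 5 (previousSibling): ul
After 6 (firstChild): header
After 7 (parentNode): ul
After 8 (previousSibling): span
After 9 (lastChild): li

Answer: invalid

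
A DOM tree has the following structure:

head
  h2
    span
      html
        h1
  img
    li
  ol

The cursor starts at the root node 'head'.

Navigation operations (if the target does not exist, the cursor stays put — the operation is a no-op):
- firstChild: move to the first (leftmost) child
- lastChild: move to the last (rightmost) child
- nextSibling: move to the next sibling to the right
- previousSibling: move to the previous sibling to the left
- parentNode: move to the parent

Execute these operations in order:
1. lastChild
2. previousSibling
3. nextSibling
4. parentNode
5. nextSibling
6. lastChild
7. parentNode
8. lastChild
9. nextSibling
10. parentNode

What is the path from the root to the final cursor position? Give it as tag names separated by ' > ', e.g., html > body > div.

After 1 (lastChild): ol
After 2 (previousSibling): img
After 3 (nextSibling): ol
After 4 (parentNode): head
After 5 (nextSibling): head (no-op, stayed)
After 6 (lastChild): ol
After 7 (parentNode): head
After 8 (lastChild): ol
After 9 (nextSibling): ol (no-op, stayed)
After 10 (parentNode): head

Answer: head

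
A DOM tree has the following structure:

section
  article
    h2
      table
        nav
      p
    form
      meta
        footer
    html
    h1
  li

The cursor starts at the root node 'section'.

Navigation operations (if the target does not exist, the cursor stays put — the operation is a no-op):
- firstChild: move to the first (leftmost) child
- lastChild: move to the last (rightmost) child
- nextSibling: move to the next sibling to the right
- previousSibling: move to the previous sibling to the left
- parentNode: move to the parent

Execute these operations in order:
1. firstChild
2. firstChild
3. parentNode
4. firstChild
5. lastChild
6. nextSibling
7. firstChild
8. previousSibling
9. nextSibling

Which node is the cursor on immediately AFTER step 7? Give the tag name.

After 1 (firstChild): article
After 2 (firstChild): h2
After 3 (parentNode): article
After 4 (firstChild): h2
After 5 (lastChild): p
After 6 (nextSibling): p (no-op, stayed)
After 7 (firstChild): p (no-op, stayed)

Answer: p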